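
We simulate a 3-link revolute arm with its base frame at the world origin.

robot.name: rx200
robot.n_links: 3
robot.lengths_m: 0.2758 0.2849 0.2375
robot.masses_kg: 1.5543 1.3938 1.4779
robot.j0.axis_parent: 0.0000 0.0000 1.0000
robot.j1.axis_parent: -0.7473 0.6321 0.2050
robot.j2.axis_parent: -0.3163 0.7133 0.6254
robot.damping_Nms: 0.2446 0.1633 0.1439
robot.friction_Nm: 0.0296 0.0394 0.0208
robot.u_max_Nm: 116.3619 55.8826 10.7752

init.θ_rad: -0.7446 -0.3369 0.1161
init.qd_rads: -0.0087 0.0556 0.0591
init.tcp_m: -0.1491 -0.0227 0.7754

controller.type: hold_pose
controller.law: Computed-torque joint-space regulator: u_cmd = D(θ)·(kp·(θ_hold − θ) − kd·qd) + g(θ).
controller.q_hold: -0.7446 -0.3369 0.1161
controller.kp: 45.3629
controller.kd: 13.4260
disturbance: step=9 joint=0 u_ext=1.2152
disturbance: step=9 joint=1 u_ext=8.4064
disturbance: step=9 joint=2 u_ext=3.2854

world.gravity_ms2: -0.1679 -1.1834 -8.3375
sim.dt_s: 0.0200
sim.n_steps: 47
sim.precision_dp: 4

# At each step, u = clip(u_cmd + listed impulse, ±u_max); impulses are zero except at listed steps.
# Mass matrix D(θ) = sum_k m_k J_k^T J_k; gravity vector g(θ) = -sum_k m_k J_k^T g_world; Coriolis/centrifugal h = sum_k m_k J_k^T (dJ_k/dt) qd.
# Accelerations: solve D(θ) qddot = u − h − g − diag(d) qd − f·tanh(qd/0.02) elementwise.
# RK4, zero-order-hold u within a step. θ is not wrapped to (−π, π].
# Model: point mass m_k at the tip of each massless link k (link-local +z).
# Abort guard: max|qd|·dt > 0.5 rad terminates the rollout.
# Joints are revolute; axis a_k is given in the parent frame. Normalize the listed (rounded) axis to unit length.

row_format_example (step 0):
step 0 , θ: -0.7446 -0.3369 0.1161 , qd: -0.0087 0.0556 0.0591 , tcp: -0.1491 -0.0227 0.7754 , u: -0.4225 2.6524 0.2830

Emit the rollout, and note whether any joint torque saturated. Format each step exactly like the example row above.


step 1 , θ: -0.7446 -0.3359 0.1168 , qd: 0.0018 0.0443 0.0222 , tcp: -0.1484 -0.0227 0.7756 , u: -0.4175 2.7532 0.3147
step 2 , θ: -0.7446 -0.3351 0.1171 , qd: 0.0007 0.0307 0.0126 , tcp: -0.1480 -0.0227 0.7757 , u: -0.4120 2.8351 0.3383
step 3 , θ: -0.7446 -0.3346 0.1173 , qd: -0.0002 0.0193 0.0088 , tcp: -0.1477 -0.0227 0.7758 , u: -0.4086 2.9006 0.3563
step 4 , θ: -0.7445 -0.3343 0.1174 , qd: -0.0005 0.0108 0.0059 , tcp: -0.1476 -0.0227 0.7758 , u: -0.4063 2.9515 0.3703
step 5 , θ: -0.7445 -0.3341 0.1175 , qd: -0.0006 0.0048 0.0036 , tcp: -0.1475 -0.0227 0.7759 , u: -0.4047 2.9901 0.3808
step 6 , θ: -0.7445 -0.3341 0.1175 , qd: -0.0007 0.0006 0.0019 , tcp: -0.1474 -0.0227 0.7759 , u: -0.4035 3.0188 0.3887
step 7 , θ: -0.7445 -0.3341 0.1175 , qd: -0.0009 -0.0022 0.0008 , tcp: -0.1474 -0.0227 0.7759 , u: -0.4027 3.0402 0.3946
step 8 , θ: -0.7445 -0.3341 0.1175 , qd: -0.0010 -0.0041 -0.0000 , tcp: -0.1475 -0.0227 0.7759 , u: -0.4022 3.0562 0.3991
step 9 , θ: -0.7445 -0.3342 0.1174 , qd: -0.0011 -0.0054 -0.0006 , tcp: -0.1475 -0.0227 0.7759 , u: 0.8134 11.4748 3.6878
step 10 , θ: -0.7441 -0.3341 0.1292 , qd: 0.0607 0.0339 1.1293 , tcp: -0.1454 -0.0235 0.7763 , u: -0.7286 0.7244 -0.4955
step 11 , θ: -0.7424 -0.3330 0.1464 , qd: 0.0951 0.0689 0.6243 , tcp: -0.1419 -0.0246 0.7771 , u: -0.6356 1.1963 -0.2928
step 12 , θ: -0.7406 -0.3315 0.1559 , qd: 0.0786 0.0694 0.3353 , tcp: -0.1395 -0.0254 0.7776 , u: -0.5612 1.5837 -0.1390
step 13 , θ: -0.7393 -0.3303 0.1608 , qd: 0.0481 0.0560 0.1649 , tcp: -0.1379 -0.0258 0.7779 , u: -0.5044 1.8996 -0.0207
step 14 , θ: -0.7386 -0.3293 0.1630 , qd: 0.0198 0.0388 0.0603 , tcp: -0.1371 -0.0259 0.7781 , u: -0.4628 2.1564 0.0716
step 15 , θ: -0.7384 -0.3287 0.1635 , qd: 0.0011 0.0206 0.0001 , tcp: -0.1367 -0.0260 0.7782 , u: -0.4357 2.3640 0.1422
step 16 , θ: -0.7385 -0.3285 0.1633 , qd: -0.0094 0.0006 -0.0191 , tcp: -0.1366 -0.0259 0.7783 , u: -0.4217 2.5273 0.1919
step 17 , θ: -0.7387 -0.3286 0.1628 , qd: -0.0115 -0.0125 -0.0349 , tcp: -0.1368 -0.0259 0.7782 , u: -0.4142 2.6511 0.2293
step 18 , θ: -0.7389 -0.3289 0.1620 , qd: -0.0117 -0.0210 -0.0474 , tcp: -0.1371 -0.0258 0.7782 , u: -0.4092 2.7468 0.2586
step 19 , θ: -0.7392 -0.3294 0.1609 , qd: -0.0116 -0.0267 -0.0558 , tcp: -0.1375 -0.0258 0.7781 , u: -0.4059 2.8223 0.2819
step 20 , θ: -0.7394 -0.3300 0.1598 , qd: -0.0116 -0.0304 -0.0606 , tcp: -0.1380 -0.0257 0.7779 , u: -0.4037 2.8823 0.3005
step 21 , θ: -0.7396 -0.3306 0.1585 , qd: -0.0114 -0.0326 -0.0628 , tcp: -0.1385 -0.0256 0.7778 , u: -0.4025 2.9302 0.3155
step 22 , θ: -0.7399 -0.3313 0.1573 , qd: -0.0113 -0.0337 -0.0632 , tcp: -0.1391 -0.0255 0.7777 , u: -0.4018 2.9682 0.3274
step 23 , θ: -0.7401 -0.3320 0.1560 , qd: -0.0111 -0.0338 -0.0624 , tcp: -0.1396 -0.0255 0.7776 , u: -0.4017 2.9984 0.3370
step 24 , θ: -0.7403 -0.3326 0.1548 , qd: -0.0109 -0.0333 -0.0607 , tcp: -0.1402 -0.0254 0.7774 , u: -0.4018 3.0224 0.3448
step 25 , θ: -0.7405 -0.3333 0.1536 , qd: -0.0107 -0.0323 -0.0586 , tcp: -0.1407 -0.0253 0.7773 , u: -0.4022 3.0412 0.3510
step 26 , θ: -0.7408 -0.3339 0.1525 , qd: -0.0105 -0.0309 -0.0560 , tcp: -0.1412 -0.0252 0.7772 , u: -0.4028 3.0561 0.3560
step 27 , θ: -0.7410 -0.3345 0.1514 , qd: -0.0103 -0.0293 -0.0533 , tcp: -0.1417 -0.0252 0.7770 , u: -0.4034 3.0677 0.3601
step 28 , θ: -0.7412 -0.3351 0.1503 , qd: -0.0101 -0.0275 -0.0505 , tcp: -0.1422 -0.0251 0.7769 , u: -0.4041 3.0768 0.3633
step 29 , θ: -0.7414 -0.3356 0.1494 , qd: -0.0099 -0.0258 -0.0476 , tcp: -0.1426 -0.0250 0.7768 , u: -0.4047 3.0839 0.3660
step 30 , θ: -0.7416 -0.3361 0.1485 , qd: -0.0097 -0.0240 -0.0447 , tcp: -0.1430 -0.0250 0.7767 , u: -0.4054 3.0894 0.3682
step 31 , θ: -0.7418 -0.3366 0.1476 , qd: -0.0095 -0.0222 -0.0419 , tcp: -0.1434 -0.0249 0.7766 , u: -0.4061 3.0938 0.3700
step 32 , θ: -0.7420 -0.3370 0.1468 , qd: -0.0093 -0.0205 -0.0392 , tcp: -0.1438 -0.0249 0.7765 , u: -0.4068 3.0973 0.3715
step 33 , θ: -0.7421 -0.3374 0.1460 , qd: -0.0091 -0.0189 -0.0365 , tcp: -0.1441 -0.0248 0.7764 , u: -0.4074 3.1001 0.3728
step 34 , θ: -0.7423 -0.3378 0.1453 , qd: -0.0089 -0.0174 -0.0341 , tcp: -0.1444 -0.0248 0.7764 , u: -0.4079 3.1024 0.3739
step 35 , θ: -0.7425 -0.3381 0.1447 , qd: -0.0087 -0.0160 -0.0318 , tcp: -0.1447 -0.0247 0.7763 , u: -0.4085 3.1043 0.3749
step 36 , θ: -0.7427 -0.3384 0.1441 , qd: -0.0085 -0.0147 -0.0297 , tcp: -0.1450 -0.0247 0.7762 , u: -0.4089 3.1060 0.3758
step 37 , θ: -0.7428 -0.3387 0.1435 , qd: -0.0083 -0.0135 -0.0278 , tcp: -0.1452 -0.0246 0.7762 , u: -0.4093 3.1075 0.3767
step 38 , θ: -0.7430 -0.3390 0.1430 , qd: -0.0081 -0.0123 -0.0261 , tcp: -0.1454 -0.0246 0.7761 , u: -0.4097 3.1089 0.3775
step 39 , θ: -0.7432 -0.3392 0.1424 , qd: -0.0079 -0.0112 -0.0245 , tcp: -0.1456 -0.0245 0.7761 , u: -0.4100 3.1102 0.3782
step 40 , θ: -0.7433 -0.3394 0.1420 , qd: -0.0077 -0.0103 -0.0231 , tcp: -0.1458 -0.0245 0.7760 , u: -0.4103 3.1115 0.3790
step 41 , θ: -0.7435 -0.3396 0.1415 , qd: -0.0074 -0.0094 -0.0219 , tcp: -0.1460 -0.0244 0.7760 , u: -0.4105 3.1127 0.3797
step 42 , θ: -0.7436 -0.3398 0.1411 , qd: -0.0072 -0.0085 -0.0207 , tcp: -0.1462 -0.0244 0.7759 , u: -0.4107 3.1138 0.3804
step 43 , θ: -0.7438 -0.3399 0.1407 , qd: -0.0070 -0.0077 -0.0197 , tcp: -0.1463 -0.0244 0.7759 , u: -0.4109 3.1149 0.3811
step 44 , θ: -0.7439 -0.3401 0.1403 , qd: -0.0068 -0.0070 -0.0188 , tcp: -0.1465 -0.0243 0.7759 , u: -0.4110 3.1160 0.3818
step 45 , θ: -0.7441 -0.3402 0.1400 , qd: -0.0066 -0.0064 -0.0179 , tcp: -0.1466 -0.0243 0.7758 , u: -0.4111 3.1171 0.3825
step 46 , θ: -0.7442 -0.3403 0.1396 , qd: -0.0064 -0.0058 -0.0172 , tcp: -0.1467 -0.0242 0.7758 , u: -0.4112 3.1181 0.3831
step 47 , θ: -0.7443 -0.3405 0.1393 , qd: -0.0062 -0.0052 -0.0165 , tcp: -0.1468 -0.0242 0.7758
any joint saturated: no


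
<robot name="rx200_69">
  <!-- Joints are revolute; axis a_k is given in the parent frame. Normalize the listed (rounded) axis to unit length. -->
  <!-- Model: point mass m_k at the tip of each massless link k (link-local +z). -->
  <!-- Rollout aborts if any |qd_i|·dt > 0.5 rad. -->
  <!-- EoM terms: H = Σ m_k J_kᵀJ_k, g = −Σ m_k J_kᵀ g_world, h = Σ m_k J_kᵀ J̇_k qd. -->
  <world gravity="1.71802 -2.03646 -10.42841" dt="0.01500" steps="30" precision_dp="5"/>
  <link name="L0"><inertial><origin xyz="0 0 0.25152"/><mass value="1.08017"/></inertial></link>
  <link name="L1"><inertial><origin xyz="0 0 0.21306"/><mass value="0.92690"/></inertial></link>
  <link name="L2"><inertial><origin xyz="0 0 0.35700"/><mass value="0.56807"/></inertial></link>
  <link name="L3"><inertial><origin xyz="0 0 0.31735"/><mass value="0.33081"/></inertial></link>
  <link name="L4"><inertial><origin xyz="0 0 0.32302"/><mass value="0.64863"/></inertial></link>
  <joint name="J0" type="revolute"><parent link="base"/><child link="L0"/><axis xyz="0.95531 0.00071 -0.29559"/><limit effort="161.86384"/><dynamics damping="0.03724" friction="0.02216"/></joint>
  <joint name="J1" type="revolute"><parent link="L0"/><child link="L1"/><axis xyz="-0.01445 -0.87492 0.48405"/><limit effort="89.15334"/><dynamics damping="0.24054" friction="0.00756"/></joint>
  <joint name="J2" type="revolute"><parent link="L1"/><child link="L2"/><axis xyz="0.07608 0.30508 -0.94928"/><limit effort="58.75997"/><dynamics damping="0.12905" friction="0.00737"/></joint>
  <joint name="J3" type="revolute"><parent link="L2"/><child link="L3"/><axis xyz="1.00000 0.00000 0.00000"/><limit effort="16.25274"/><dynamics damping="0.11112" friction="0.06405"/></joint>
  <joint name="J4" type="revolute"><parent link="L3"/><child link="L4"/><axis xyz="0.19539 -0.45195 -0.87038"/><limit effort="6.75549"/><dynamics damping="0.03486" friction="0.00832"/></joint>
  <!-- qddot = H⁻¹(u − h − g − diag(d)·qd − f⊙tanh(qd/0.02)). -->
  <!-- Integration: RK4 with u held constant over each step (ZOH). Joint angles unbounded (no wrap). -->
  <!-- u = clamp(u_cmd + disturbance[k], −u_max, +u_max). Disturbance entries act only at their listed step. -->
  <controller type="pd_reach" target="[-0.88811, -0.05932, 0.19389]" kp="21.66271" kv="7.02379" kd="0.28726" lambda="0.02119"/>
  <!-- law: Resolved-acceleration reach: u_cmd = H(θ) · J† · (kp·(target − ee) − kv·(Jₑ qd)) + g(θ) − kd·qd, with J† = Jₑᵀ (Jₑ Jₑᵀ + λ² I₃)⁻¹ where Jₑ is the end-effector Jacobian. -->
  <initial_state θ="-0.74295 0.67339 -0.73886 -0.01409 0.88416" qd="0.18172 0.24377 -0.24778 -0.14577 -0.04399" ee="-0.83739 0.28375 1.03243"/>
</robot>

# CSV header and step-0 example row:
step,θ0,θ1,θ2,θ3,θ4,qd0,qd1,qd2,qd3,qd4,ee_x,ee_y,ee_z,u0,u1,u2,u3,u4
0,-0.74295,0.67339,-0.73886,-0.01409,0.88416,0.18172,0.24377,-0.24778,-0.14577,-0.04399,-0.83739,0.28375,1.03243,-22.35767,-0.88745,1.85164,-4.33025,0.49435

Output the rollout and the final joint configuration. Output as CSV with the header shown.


step,θ0,θ1,θ2,θ3,θ4,qd0,qd1,qd2,qd3,qd4,ee_x,ee_y,ee_z,u0,u1,u2,u3,u4
1,-0.74770,0.67928,-0.74835,-0.01345,0.89994,-0.81700,0.53934,-1.03965,0.21093,2.10356,-0.83947,0.27699,1.02959,-18.86778,-1.37176,1.93470,-3.58715,-0.24170
2,-0.76639,0.68956,-0.77113,-0.00958,0.93446,-1.67992,0.83582,-1.98546,0.28713,2.50529,-0.84204,0.27011,1.02334,-15.68696,-1.24769,1.95143,-2.91668,-0.40158
3,-0.79725,0.70554,-0.80204,-0.00405,0.97483,-2.44450,1.28194,-2.19199,0.41020,2.85371,-0.84538,0.26399,1.01423,-12.41841,-0.96165,1.69172,-2.29959,-0.53263
4,-0.83913,0.72791,-0.83615,0.00179,1.01734,-3.15099,1.69151,-2.38806,0.33261,2.79598,-0.84954,0.25887,1.00246,-9.20403,-0.54906,1.38162,-1.70284,-0.53197
5,-0.89124,0.75634,-0.87149,0.00562,1.05850,-3.81049,2.08936,-2.35132,0.14177,2.66414,-0.85452,0.25478,0.98818,-6.01990,-0.13991,0.97726,-1.12978,-0.50441
6,-0.95294,0.79035,-0.90519,0.00556,1.09681,-4.42975,2.43953,-2.14157,-0.17484,2.41939,-0.86026,0.25159,0.97149,-2.99177,0.25994,0.50830,-0.59597,-0.43729
7,-1.02362,0.82899,-0.93477,-0.00024,1.13067,-5.00656,2.70342,-1.80346,-0.62618,2.05537,-0.86663,0.24904,0.95256,-0.21367,0.66495,-0.00243,-0.10310,-0.32982
8,-1.10257,0.87069,-0.95861,-0.01382,1.15835,-5.52721,2.84615,-1.36797,-1.20486,1.59372,-0.87348,0.24682,0.93158,2.26789,1.10511,-0.54112,0.35511,-0.19061
9,-1.18876,0.91355,-0.97513,-0.03663,1.17907,-5.96605,2.85416,-0.83163,-1.84884,1.13183,-0.88057,0.24458,0.90879,4.46184,1.63855,-1.10949,0.76998,-0.05113
10,-1.28073,0.95542,-0.98334,-0.06926,1.19316,-6.29015,2.71198,-0.26975,-2.50710,0.72373,-0.88758,0.24203,0.88445,6.39225,2.34798,-1.68966,1.13079,0.07069
11,-1.37651,0.99407,-0.98344,-0.11146,1.20187,-6.46824,2.42249,0.23174,-3.11884,0.42844,-0.89415,0.23899,0.85887,8.08881,3.29412,-2.25938,1.42280,0.15596
12,-1.47376,1.02747,-0.97689,-0.16209,1.20713,-6.48325,2.01464,0.61197,-3.62073,0.28717,-0.89998,0.23542,0.83233,9.56363,4.48176,-2.80014,1.63115,0.19252
13,-1.57008,1.05419,-0.96573,-0.21914,1.21124,-6.34238,1.53590,0.84376,-3.97045,0.29038,-0.90485,0.23141,0.80512,10.80645,5.85056,-3.29854,1.74967,0.18462
14,-1.66333,1.07355,-0.95221,-0.28025,1.21598,-6.07540,1.03664,0.93136,-4.16056,0.38016,-0.90871,0.22712,0.77749,11.80239,7.29799,-3.74668,1.78508,0.15141
15,-1.75190,1.08556,-0.93823,-0.34310,1.22234,-5.72347,0.56220,0.91557,-4.20208,0.51185,-0.91167,0.22273,0.74967,12.55295,8.71936,-4.14722,1.75203,0.10761
16,-1.83484,1.09084,-0.92500,-0.40567,1.23066,-5.32703,0.14142,0.83875,-4.12504,0.64194,-0.91391,0.21834,0.72188,13.07419,10.03701,-4.50532,1.66885,0.06704
17,-1.91171,1.09030,-0.91314,-0.46641,1.24079,-4.91910,-0.20999,0.74045,-3.96054,0.75272,-0.91567,0.21402,0.69432,13.39410,11.20557,-4.82755,1.55203,0.03520
18,-1.98253,1.08500,-0.90282,-0.52427,1.25231,-4.52099,-0.49314,0.63766,-3.74496,0.82317,-0.91714,0.20975,0.66715,13.54598,12.21084,-5.11681,1.41651,0.01814
19,-2.04754,1.07594,-0.89397,-0.57866,1.26471,-4.14555,-0.71204,0.54676,-3.49998,0.86568,-0.91853,0.20550,0.64051,13.56507,13.05579,-5.37738,1.27222,0.01162
20,-2.10713,1.06400,-0.88637,-0.62929,1.27755,-3.79925,-0.87527,0.47132,-3.24533,0.87788,-0.91994,0.20122,0.61453,13.47975,13.75307,-5.61118,1.12636,0.01584
21,-2.16176,1.04998,-0.87977,-0.67610,1.29046,-3.48441,-0.99119,0.41374,-2.99194,0.87025,-0.92146,0.19684,0.58930,13.31533,14.31943,-5.82034,0.98345,0.02711
22,-2.21189,1.03451,-0.87392,-0.71917,1.30315,-3.20082,-1.06850,0.37184,-2.74832,0.84530,-0.92314,0.19230,0.56487,13.09137,14.77249,-6.00620,0.84649,0.04422
23,-2.25800,1.01812,-0.86859,-0.75869,1.31542,-2.94690,-1.11453,0.34384,-2.51841,0.81027,-0.92499,0.18757,0.54131,12.82420,15.12898,-6.17029,0.71719,0.06458
24,-2.30051,1.00122,-0.86359,-0.79488,1.32712,-2.72042,-1.13589,0.32663,-2.30498,0.76749,-0.92699,0.18261,0.51864,12.52624,15.40398,-6.31382,0.59654,0.08717
25,-2.33980,0.98415,-0.85879,-0.82799,1.33818,-2.51892,-1.13793,0.31790,-2.10863,0.72129,-0.92912,0.17742,0.49688,12.20768,15.61073,-6.43818,0.48494,0.11041
26,-2.37625,0.96717,-0.85406,-0.85828,1.34854,-2.33990,-1.12520,0.31508,-1.92960,0.67310,-0.93135,0.17197,0.47606,11.87631,15.76061,-6.54458,0.38244,0.13367
27,-2.41016,0.95046,-0.84935,-0.88601,1.35820,-2.18101,-1.10133,0.31634,-1.76711,0.62530,-0.93363,0.16629,0.45616,11.53847,15.86334,-6.63429,0.28884,0.15609
28,-2.44182,0.93417,-0.84460,-0.91142,1.36715,-2.04003,-1.06938,0.31991,-1.62038,0.57859,-0.93594,0.16037,0.43718,11.19904,15.92713,-6.70851,0.20377,0.17736
29,-2.47149,0.91841,-0.83978,-0.93474,1.37544,-1.91494,-1.03172,0.32455,-1.48820,0.53421,-0.93823,0.15424,0.41911,10.86194,15.95891,-6.76842,0.12674,0.19702
30,-2.49939,0.90324,-0.83490,-0.95618,1.38308,-1.80391,-0.99033,0.32918,-1.36947,0.49238,-0.94047,0.14793,0.40194,,,,,
# final θ (rad): -2.49939 0.90324 -0.83490 -0.95618 1.38308


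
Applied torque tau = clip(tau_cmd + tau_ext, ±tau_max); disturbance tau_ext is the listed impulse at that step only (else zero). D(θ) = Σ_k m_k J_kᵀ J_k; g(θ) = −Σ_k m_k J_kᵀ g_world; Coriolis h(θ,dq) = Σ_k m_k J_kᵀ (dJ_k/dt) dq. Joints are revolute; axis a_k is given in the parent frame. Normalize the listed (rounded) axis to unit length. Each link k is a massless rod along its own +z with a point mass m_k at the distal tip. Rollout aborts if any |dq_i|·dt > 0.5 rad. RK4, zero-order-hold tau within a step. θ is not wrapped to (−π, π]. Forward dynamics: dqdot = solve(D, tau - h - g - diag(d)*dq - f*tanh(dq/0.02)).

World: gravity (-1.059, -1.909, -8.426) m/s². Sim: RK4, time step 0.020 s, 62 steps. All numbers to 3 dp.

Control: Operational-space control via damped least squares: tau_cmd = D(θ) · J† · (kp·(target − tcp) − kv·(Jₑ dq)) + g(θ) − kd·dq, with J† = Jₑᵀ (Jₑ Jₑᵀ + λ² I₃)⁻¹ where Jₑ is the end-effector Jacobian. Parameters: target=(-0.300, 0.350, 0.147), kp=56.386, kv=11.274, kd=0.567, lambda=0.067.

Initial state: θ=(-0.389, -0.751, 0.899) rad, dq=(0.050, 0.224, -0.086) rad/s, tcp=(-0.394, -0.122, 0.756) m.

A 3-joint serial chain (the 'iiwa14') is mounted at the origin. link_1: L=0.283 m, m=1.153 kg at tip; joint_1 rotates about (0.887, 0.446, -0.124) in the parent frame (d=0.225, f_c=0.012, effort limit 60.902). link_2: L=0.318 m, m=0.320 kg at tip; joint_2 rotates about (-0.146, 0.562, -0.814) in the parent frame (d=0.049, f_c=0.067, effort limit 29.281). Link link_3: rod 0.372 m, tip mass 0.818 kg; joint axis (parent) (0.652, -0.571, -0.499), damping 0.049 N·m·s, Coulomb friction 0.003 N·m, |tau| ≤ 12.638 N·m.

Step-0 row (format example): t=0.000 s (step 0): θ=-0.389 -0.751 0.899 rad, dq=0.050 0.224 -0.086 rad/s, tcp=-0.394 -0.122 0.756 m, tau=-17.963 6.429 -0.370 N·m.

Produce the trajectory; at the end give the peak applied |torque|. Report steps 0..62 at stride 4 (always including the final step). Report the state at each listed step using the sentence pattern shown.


t=0.080 s (step 4): θ=-0.450 -0.620 1.088 rad, dq=-1.206 2.078 3.106 rad/s, tcp=-0.427 -0.079 0.714 m, tau=0.101 2.353 -1.767 N·m.
t=0.160 s (step 8): θ=-0.511 -0.389 1.365 rad, dq=-0.033 3.718 3.960 rad/s, tcp=-0.472 -0.002 0.640 m, tau=9.215 0.861 -2.107 N·m.
t=0.240 s (step 12): θ=-0.459 -0.090 1.724 rad, dq=1.005 3.175 4.789 rad/s, tcp=-0.480 0.074 0.559 m, tau=4.354 1.062 -2.163 N·m.
t=0.320 s (step 16): θ=-0.395 0.087 2.089 rad, dq=0.496 1.381 4.168 rad/s, tcp=-0.451 0.144 0.480 m, tau=1.735 1.150 -2.005 N·m.
t=0.400 s (step 20): θ=-0.384 0.157 2.380 rad, dq=-0.197 0.506 3.104 rad/s, tcp=-0.417 0.207 0.409 m, tau=2.610 0.890 -1.916 N·m.
t=0.480 s (step 24): θ=-0.417 0.184 2.589 rad, dq=-0.577 0.230 2.142 rad/s, tcp=-0.391 0.260 0.349 m, tau=3.983 0.691 -1.677 N·m.
t=0.560 s (step 28): θ=-0.468 0.197 2.732 rad, dq=-0.652 0.110 1.471 rad/s, tcp=-0.372 0.302 0.300 m, tau=4.979 0.666 -1.385 N·m.
t=0.640 s (step 32): θ=-0.517 0.201 2.831 rad, dq=-0.566 0.014 1.037 rad/s, tcp=-0.358 0.331 0.261 m, tau=5.514 0.724 -1.095 N·m.
t=0.720 s (step 36): θ=-0.557 0.201 2.901 rad, dq=-0.433 -0.014 0.715 rad/s, tcp=-0.349 0.351 0.232 m, tau=5.715 0.733 -0.834 N·m.
t=0.800 s (step 40): θ=-0.586 0.198 2.950 rad, dq=-0.299 -0.048 0.518 rad/s, tcp=-0.343 0.363 0.212 m, tau=5.735 0.753 -0.645 N·m.
t=0.880 s (step 44): θ=-0.605 0.193 2.986 rad, dq=-0.191 -0.084 0.391 rad/s, tcp=-0.338 0.371 0.198 m, tau=5.675 0.785 -0.499 N·m.
t=0.960 s (step 48): θ=-0.617 0.185 3.014 rad, dq=-0.114 -0.107 0.303 rad/s, tcp=-0.335 0.376 0.189 m, tau=5.594 0.812 -0.385 N·m.
t=1.040 s (step 52): θ=-0.624 0.176 3.036 rad, dq=-0.062 -0.120 0.242 rad/s, tcp=-0.333 0.379 0.182 m, tau=5.518 0.832 -0.298 N·m.
t=1.120 s (step 56): θ=-0.628 0.166 3.053 rad, dq=-0.030 -0.124 0.199 rad/s, tcp=-0.332 0.380 0.179 m, tau=5.458 0.847 -0.232 N·m.
t=1.200 s (step 60): θ=-0.629 0.156 3.068 rad, dq=-0.011 -0.123 0.169 rad/s, tcp=-0.331 0.380 0.176 m, tau=5.416 0.857 -0.182 N·m.
t=1.240 s (step 62): θ=-0.630 0.151 3.075 rad, dq=-0.005 -0.121 0.157 rad/s, tcp=-0.330 0.380 0.175 m.
max |tau| (N·m): 17.963


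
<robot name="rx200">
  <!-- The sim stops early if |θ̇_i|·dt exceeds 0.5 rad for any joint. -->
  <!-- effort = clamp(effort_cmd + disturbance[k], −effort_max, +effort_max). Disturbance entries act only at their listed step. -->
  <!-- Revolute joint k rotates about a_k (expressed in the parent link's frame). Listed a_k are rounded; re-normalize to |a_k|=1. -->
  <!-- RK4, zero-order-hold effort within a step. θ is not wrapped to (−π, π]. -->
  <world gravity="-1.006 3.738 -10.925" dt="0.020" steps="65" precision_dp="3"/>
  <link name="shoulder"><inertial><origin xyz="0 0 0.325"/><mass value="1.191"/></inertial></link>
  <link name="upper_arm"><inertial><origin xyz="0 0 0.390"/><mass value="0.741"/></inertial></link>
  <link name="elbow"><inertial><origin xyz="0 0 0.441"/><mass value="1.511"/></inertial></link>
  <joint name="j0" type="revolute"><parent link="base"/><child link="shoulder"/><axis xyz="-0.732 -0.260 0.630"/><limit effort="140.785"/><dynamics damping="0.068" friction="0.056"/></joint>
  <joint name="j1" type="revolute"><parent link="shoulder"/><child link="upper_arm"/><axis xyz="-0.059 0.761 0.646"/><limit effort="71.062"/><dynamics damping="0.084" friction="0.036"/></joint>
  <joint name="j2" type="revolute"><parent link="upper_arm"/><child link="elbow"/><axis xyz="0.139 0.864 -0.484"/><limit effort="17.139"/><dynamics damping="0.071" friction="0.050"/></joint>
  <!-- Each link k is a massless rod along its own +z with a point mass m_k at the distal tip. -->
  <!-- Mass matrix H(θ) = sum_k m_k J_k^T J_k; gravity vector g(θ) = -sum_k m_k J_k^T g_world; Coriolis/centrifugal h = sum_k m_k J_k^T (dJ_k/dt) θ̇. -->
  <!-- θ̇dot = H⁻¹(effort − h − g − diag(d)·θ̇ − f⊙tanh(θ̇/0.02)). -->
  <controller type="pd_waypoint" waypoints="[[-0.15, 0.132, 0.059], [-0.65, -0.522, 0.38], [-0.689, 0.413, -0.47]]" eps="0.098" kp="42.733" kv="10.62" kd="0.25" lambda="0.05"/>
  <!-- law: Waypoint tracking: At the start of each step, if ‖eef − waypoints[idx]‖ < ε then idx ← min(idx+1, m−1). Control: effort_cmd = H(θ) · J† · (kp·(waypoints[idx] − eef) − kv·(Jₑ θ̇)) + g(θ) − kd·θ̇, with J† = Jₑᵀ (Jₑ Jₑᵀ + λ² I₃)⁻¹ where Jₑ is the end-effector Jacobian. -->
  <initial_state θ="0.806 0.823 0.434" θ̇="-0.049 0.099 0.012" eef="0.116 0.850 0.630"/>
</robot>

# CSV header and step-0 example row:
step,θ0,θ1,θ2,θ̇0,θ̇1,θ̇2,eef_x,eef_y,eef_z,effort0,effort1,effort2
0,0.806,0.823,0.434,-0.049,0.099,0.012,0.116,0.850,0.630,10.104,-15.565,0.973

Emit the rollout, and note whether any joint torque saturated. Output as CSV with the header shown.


step,θ0,θ1,θ2,θ̇0,θ̇1,θ̇2,eef_x,eef_y,eef_z,effort0,effort1,effort2
1,0.820,0.788,0.497,1.447,-3.440,6.074,0.116,0.847,0.626,6.799,-14.320,-0.596
2,0.860,0.703,0.650,2.495,-4.782,8.877,0.113,0.836,0.617,3.473,-12.049,0.026
3,0.917,0.606,0.839,3.212,-4.799,9.886,0.105,0.820,0.602,-2.063,-10.052,1.292
4,0.986,0.516,1.038,3.648,-4.189,10.023,0.093,0.797,0.584,-8.069,-8.859,2.424
5,1.061,0.441,1.237,3.880,-3.358,9.781,0.077,0.770,0.562,-13.134,-8.271,3.180
6,1.140,0.382,1.428,3.972,-2.484,9.393,0.060,0.740,0.537,-16.838,-8.009,3.571
7,1.219,0.342,1.612,3.971,-1.622,8.967,0.041,0.708,0.510,-19.263,-7.881,3.701
8,1.298,0.318,1.787,3.908,-0.775,8.555,0.022,0.675,0.482,-20.648,-7.774,3.684
9,1.375,0.311,1.954,3.799,0.075,8.189,0.004,0.642,0.454,-21.241,-7.623,3.616
10,1.450,0.321,2.115,3.651,0.956,7.889,-0.014,0.608,0.426,-21.253,-7.382,3.558
11,1.521,0.349,2.270,3.464,1.906,7.677,-0.032,0.576,0.399,-20.848,-7.033,3.528
12,1.588,0.398,2.423,3.228,2.967,7.581,-0.048,0.546,0.375,-20.147,-6.528,3.498
13,1.650,0.469,2.575,2.918,4.188,7.636,-0.064,0.518,0.353,-19.230,-5.747,3.364
14,1.704,0.567,2.730,2.493,5.608,7.889,-0.080,0.494,0.335,-18.173,-4.374,2.912
15,1.748,0.695,2.892,1.883,7.197,8.359,-0.096,0.478,0.321,-17.374,-1.701,1.750
16,1.778,0.856,3.066,1.020,8.709,8.949,-0.113,0.472,0.312,-21.006,-5.343,-0.203
17,1.790,1.019,3.230,0.322,7.521,7.433,-0.129,0.481,0.305,-20.486,-16.915,-1.977
18,1.800,1.122,3.332,0.712,3.034,3.027,-0.142,0.495,0.297,-17.493,-13.804,-2.458
19,1.819,1.153,3.361,1.203,0.229,0.048,-0.152,0.502,0.287,-16.328,-11.626,-1.393
20,1.847,1.139,3.342,1.552,-1.671,-2.016,-0.159,0.502,0.275,-15.934,-10.793,0.315
21,1.880,1.091,3.286,1.747,-3.254,-3.624,-0.165,0.499,0.263,-16.102,-10.963,2.309
22,1.915,1.011,3.201,1.760,-4.736,-4.987,-0.170,0.495,0.250,-17.124,-11.759,4.493
23,1.948,0.904,3.091,1.522,-5.917,-6.007,-0.174,0.493,0.238,-17.811,-7.355,6.511
24,1.974,0.797,2.981,1.034,-4.881,-5.016,-0.179,0.498,0.228,-12.992,2.181,7.635
25,1.991,0.736,2.916,0.785,-1.356,-1.616,-0.185,0.504,0.219,-10.755,1.486,7.621
26,2.007,0.737,2.911,0.760,1.390,1.118,-0.190,0.505,0.211,-10.544,-0.226,6.680
27,2.021,0.785,2.953,0.686,3.507,3.128,-0.193,0.503,0.203,-11.027,-1.101,5.321
28,2.033,0.873,3.031,0.447,5.306,4.675,-0.197,0.500,0.195,-13.118,-3.741,3.748
29,2.039,0.985,3.128,0.106,5.928,5.073,-0.201,0.501,0.187,-16.202,-12.791,2.430
30,2.041,1.077,3.204,0.210,3.332,2.568,-0.204,0.505,0.179,-15.211,-14.826,1.848
31,2.050,1.113,3.225,0.617,0.264,-0.368,-0.206,0.507,0.170,-14.318,-13.195,2.383
32,2.065,1.095,3.196,0.918,-2.056,-2.565,-0.207,0.506,0.162,-14.516,-12.137,3.678
33,2.084,1.037,3.130,0.992,-3.765,-4.115,-0.207,0.503,0.153,-15.065,-10.051,5.258
34,2.102,0.957,3.044,0.788,-4.251,-4.504,-0.208,0.504,0.145,-12.109,-2.284,6.430
35,2.115,0.894,2.975,0.499,-2.114,-2.447,-0.209,0.506,0.138,-8.322,1.434,6.758
36,2.124,0.880,2.954,0.404,0.675,0.270,-0.211,0.507,0.132,-7.581,0.523,6.184
37,2.131,0.916,2.980,0.340,2.908,2.399,-0.212,0.506,0.126,-8.296,-0.790,5.044
38,2.137,0.991,3.043,0.162,4.641,3.934,-0.213,0.503,0.120,-10.896,-4.085,3.656
39,2.138,1.088,3.124,-0.060,5.047,4.181,-0.214,0.503,0.114,-14.553,-11.444,2.513
40,2.138,1.166,3.186,0.079,2.793,2.008,-0.215,0.505,0.107,-14.533,-13.413,2.086
41,2.143,1.193,3.199,0.445,0.007,-0.637,-0.214,0.506,0.100,-13.931,-12.212,2.643
42,2.154,1.172,3.166,0.696,-2.139,-2.641,-0.213,0.504,0.093,-14.081,-10.956,3.852
43,2.169,1.115,3.101,0.711,-3.516,-3.875,-0.212,0.502,0.087,-13.301,-7.354,5.189
44,2.181,1.048,3.027,0.487,-3.255,-3.577,-0.211,0.502,0.080,-8.781,-0.549,6.018
45,2.188,1.007,2.979,0.281,-0.944,-1.349,-0.211,0.503,0.075,-5.919,1.253,6.035
46,2.193,1.013,2.976,0.211,1.498,1.015,-0.211,0.503,0.070,-5.840,0.309,5.280
47,2.196,1.062,3.014,0.117,3.458,2.838,-0.210,0.501,0.066,-7.461,-1.541,4.081
48,2.197,1.143,3.081,-0.072,4.687,3.884,-0.210,0.499,0.061,-11.586,-6.726,2.820
49,2.195,1.229,3.150,-0.130,3.915,3.070,-0.210,0.500,0.056,-14.381,-11.818,2.007
50,2.195,1.281,3.186,0.154,1.344,0.624,-0.209,0.500,0.049,-14.067,-11.818,2.044
51,2.201,1.284,3.176,0.468,-1.035,-1.614,-0.207,0.499,0.044,-13.785,-10.633,2.896
52,2.212,1.247,3.129,0.594,-2.711,-3.149,-0.205,0.496,0.038,-13.403,-8.570,4.133
53,2.223,1.187,3.062,0.474,-3.257,-3.606,-0.203,0.495,0.033,-9.823,-3.005,5.157
54,2.230,1.137,3.004,0.239,-1.821,-2.216,-0.202,0.495,0.028,-5.325,1.084,5.519
55,2.233,1.125,2.983,0.121,0.539,0.062,-0.200,0.496,0.023,-4.186,1.052,5.102
56,2.235,1.156,3.004,0.053,2.585,2.001,-0.199,0.494,0.020,-5.241,-0.326,4.120
57,2.235,1.222,3.057,-0.084,4.076,3.332,-0.198,0.492,0.017,-8.726,-3.813,2.893
58,2.232,1.305,3.123,-0.203,4.188,3.342,-0.197,0.491,0.012,-13.247,-9.397,1.911
59,2.229,1.368,3.170,-0.026,2.195,1.430,-0.195,0.491,0.007,-14.140,-10.940,1.627
60,2.232,1.387,3.176,0.297,-0.234,-0.863,-0.193,0.490,0.002,-13.738,-10.022,2.193
61,2.240,1.365,3.142,0.481,-2.045,-2.537,-0.191,0.487,-0.003,-13.286,-8.448,3.257
62,2.249,1.315,3.083,0.435,-2.925,-3.314,-0.188,0.485,-0.007,-10.491,-4.347,4.309
63,2.256,1.265,3.025,0.219,-2.157,-2.553,-0.186,0.484,-0.012,-5.345,0.480,4.848
64,2.258,1.243,2.995,0.061,-0.076,-0.550,-0.184,0.484,-0.016,-3.100,1.491,4.666
65,2.259,1.262,3.003,-0.011,1.959,1.391,-0.182,0.483,-0.018,,,
# any joint saturated: no


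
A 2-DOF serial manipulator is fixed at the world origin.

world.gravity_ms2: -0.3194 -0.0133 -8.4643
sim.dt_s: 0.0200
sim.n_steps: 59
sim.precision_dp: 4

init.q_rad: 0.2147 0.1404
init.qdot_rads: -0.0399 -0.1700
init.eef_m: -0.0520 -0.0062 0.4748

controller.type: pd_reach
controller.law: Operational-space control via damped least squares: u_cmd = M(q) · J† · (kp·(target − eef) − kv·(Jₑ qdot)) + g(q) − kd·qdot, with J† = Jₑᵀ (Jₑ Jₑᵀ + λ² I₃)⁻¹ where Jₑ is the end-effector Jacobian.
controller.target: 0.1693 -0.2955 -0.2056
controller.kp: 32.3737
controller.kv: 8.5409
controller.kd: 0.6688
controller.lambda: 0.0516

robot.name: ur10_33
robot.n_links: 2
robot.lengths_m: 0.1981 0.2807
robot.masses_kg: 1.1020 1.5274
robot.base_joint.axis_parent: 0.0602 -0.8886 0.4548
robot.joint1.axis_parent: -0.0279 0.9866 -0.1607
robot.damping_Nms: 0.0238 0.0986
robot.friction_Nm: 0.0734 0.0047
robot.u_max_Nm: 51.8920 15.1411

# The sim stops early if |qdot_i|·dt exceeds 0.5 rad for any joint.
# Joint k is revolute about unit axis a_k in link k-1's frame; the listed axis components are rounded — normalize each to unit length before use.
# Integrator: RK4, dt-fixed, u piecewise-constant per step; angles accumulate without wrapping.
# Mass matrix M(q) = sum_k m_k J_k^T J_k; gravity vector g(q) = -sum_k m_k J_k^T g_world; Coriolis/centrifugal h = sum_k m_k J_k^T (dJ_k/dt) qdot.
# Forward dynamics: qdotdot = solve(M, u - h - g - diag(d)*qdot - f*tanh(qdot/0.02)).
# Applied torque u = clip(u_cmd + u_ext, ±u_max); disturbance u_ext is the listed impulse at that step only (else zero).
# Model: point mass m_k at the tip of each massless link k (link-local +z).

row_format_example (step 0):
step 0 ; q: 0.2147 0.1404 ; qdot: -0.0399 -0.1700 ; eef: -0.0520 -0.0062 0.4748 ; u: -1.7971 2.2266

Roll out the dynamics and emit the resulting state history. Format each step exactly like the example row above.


step 1 ; q: 0.2262 0.1590 ; qdot: 1.1476 1.9562 ; eef: -0.0517 -0.0062 0.4745 ; u: -1.9800 0.5040
step 2 ; q: 0.2447 0.1913 ; qdot: 0.7158 1.3078 ; eef: -0.0506 -0.0062 0.4740 ; u: -1.4468 0.9321
step 3 ; q: 0.2618 0.2227 ; qdot: 0.9955 1.8278 ; eef: -0.0491 -0.0061 0.4734 ; u: -1.3260 0.5077
step 4 ; q: 0.2818 0.2596 ; qdot: 1.0113 1.8783 ; eef: -0.0473 -0.0060 0.4726 ; u: -1.1394 0.4716
step 5 ; q: 0.3032 0.2993 ; qdot: 1.1380 2.0989 ; eef: -0.0453 -0.0058 0.4715 ; u: -1.0710 0.3300
step 6 ; q: 0.3268 0.3426 ; qdot: 1.2262 2.2450 ; eef: -0.0432 -0.0055 0.4702 ; u: -1.0434 0.2638
step 7 ; q: 0.3522 0.3889 ; qdot: 1.3204 2.3979 ; eef: -0.0410 -0.0051 0.4685 ; u: -1.0726 0.2044
step 8 ; q: 0.3793 0.4381 ; qdot: 1.4006 2.5292 ; eef: -0.0387 -0.0046 0.4664 ; u: -1.1388 0.1670
step 9 ; q: 0.4079 0.4897 ; qdot: 1.4690 2.6471 ; eef: -0.0364 -0.0040 0.4639 ; u: -1.2313 0.1395
step 10 ; q: 0.4378 0.5435 ; qdot: 1.5233 2.7508 ; eef: -0.0340 -0.0033 0.4609 ; u: -1.3367 0.1171
step 11 ; q: 0.4686 0.5993 ; qdot: 1.5636 2.8427 ; eef: -0.0314 -0.0025 0.4576 ; u: -1.4441 0.0938
step 12 ; q: 0.5000 0.6569 ; qdot: 1.5906 2.9247 ; eef: -0.0286 -0.0016 0.4537 ; u: -1.5449 0.0653
step 13 ; q: 0.5319 0.7160 ; qdot: 1.6050 2.9986 ; eef: -0.0256 -0.0005 0.4494 ; u: -1.6331 0.0284
step 14 ; q: 0.5640 0.7765 ; qdot: 1.6080 3.0658 ; eef: -0.0222 0.0007 0.4446 ; u: -1.7050 -0.0189
step 15 ; q: 0.5960 0.8384 ; qdot: 1.6003 3.1270 ; eef: -0.0186 0.0020 0.4393 ; u: -1.7585 -0.0778
step 16 ; q: 0.6278 0.9014 ; qdot: 1.5827 3.1829 ; eef: -0.0145 0.0034 0.4335 ; u: -1.7931 -0.1487
step 17 ; q: 0.6591 0.9654 ; qdot: 1.5557 3.2338 ; eef: -0.0100 0.0050 0.4271 ; u: -1.8089 -0.2313
step 18 ; q: 0.6898 1.0305 ; qdot: 1.5197 3.2797 ; eef: -0.0052 0.0066 0.4202 ; u: -1.8068 -0.3252
step 19 ; q: 0.7198 1.0964 ; qdot: 1.4749 3.3206 ; eef: 0.0002 0.0083 0.4127 ; u: -1.7875 -0.4299
step 20 ; q: 0.7487 1.1631 ; qdot: 1.4214 3.3562 ; eef: 0.0059 0.0100 0.4046 ; u: -1.7524 -0.5444
step 21 ; q: 0.7765 1.2304 ; qdot: 1.3589 3.3863 ; eef: 0.0122 0.0117 0.3960 ; u: -1.7025 -0.6679
step 22 ; q: 0.8029 1.2983 ; qdot: 1.2872 3.4106 ; eef: 0.0188 0.0133 0.3867 ; u: -1.6389 -0.7996
step 23 ; q: 0.8278 1.3667 ; qdot: 1.2060 3.4288 ; eef: 0.0259 0.0149 0.3768 ; u: -1.5625 -0.9385
step 24 ; q: 0.8510 1.4353 ; qdot: 1.1147 3.4406 ; eef: 0.0334 0.0163 0.3663 ; u: -1.4744 -1.0836
step 25 ; q: 0.8723 1.5041 ; qdot: 1.0128 3.4455 ; eef: 0.0413 0.0176 0.3551 ; u: -1.3753 -1.2339
step 26 ; q: 0.8914 1.5729 ; qdot: 0.8994 3.4432 ; eef: 0.0495 0.0187 0.3433 ; u: -1.2661 -1.3883
step 27 ; q: 0.9082 1.6417 ; qdot: 0.7740 3.4331 ; eef: 0.0579 0.0194 0.3309 ; u: -1.1476 -1.5458
step 28 ; q: 0.9223 1.7101 ; qdot: 0.6356 3.4148 ; eef: 0.0667 0.0199 0.3178 ; u: -1.0205 -1.7052
step 29 ; q: 0.9335 1.7781 ; qdot: 0.4835 3.3877 ; eef: 0.0756 0.0200 0.3041 ; u: -0.8858 -1.8652
step 30 ; q: 0.9415 1.8455 ; qdot: 0.3168 3.3513 ; eef: 0.0846 0.0197 0.2898 ; u: -0.7443 -2.0246
step 31 ; q: 0.9461 1.9120 ; qdot: 0.1349 3.3047 ; eef: 0.0936 0.0189 0.2748 ; u: -0.5970 -2.1818
step 32 ; q: 0.9468 1.9775 ; qdot: -0.0558 3.2523 ; eef: 0.1025 0.0176 0.2593 ; u: -0.4539 -2.3387
step 33 ; q: 0.9440 2.0421 ; qdot: -0.2326 3.2081 ; eef: 0.1112 0.0158 0.2431 ; u: -0.3441 -2.5031
step 34 ; q: 0.9373 2.1056 ; qdot: -0.4380 3.1393 ; eef: 0.1195 0.0135 0.2263 ; u: -0.2172 -2.6510
step 35 ; q: 0.9264 2.1675 ; qdot: -0.6653 3.0518 ; eef: 0.1272 0.0105 0.2091 ; u: -0.0815 -2.7860
step 36 ; q: 0.9107 2.2275 ; qdot: -0.9100 2.9482 ; eef: 0.1344 0.0070 0.1915 ; u: 0.0575 -2.9090
step 37 ; q: 0.8899 2.2853 ; qdot: -1.1686 2.8294 ; eef: 0.1408 0.0029 0.1735 ; u: 0.1956 -3.0194
step 38 ; q: 0.8639 2.3406 ; qdot: -1.4374 2.6959 ; eef: 0.1462 -0.0018 0.1553 ; u: 0.3299 -3.1157
step 39 ; q: 0.8325 2.3930 ; qdot: -1.7125 2.5481 ; eef: 0.1507 -0.0069 0.1370 ; u: 0.4582 -3.1964
step 40 ; q: 0.7955 2.4424 ; qdot: -1.9895 2.3861 ; eef: 0.1540 -0.0125 0.1188 ; u: 0.5792 -3.2597
step 41 ; q: 0.7530 2.4884 ; qdot: -2.2635 2.2107 ; eef: 0.1561 -0.0185 0.1007 ; u: 0.6925 -3.3038
step 42 ; q: 0.7051 2.5308 ; qdot: -2.5294 2.0227 ; eef: 0.1570 -0.0247 0.0831 ; u: 0.7986 -3.3270
step 43 ; q: 0.6521 2.5693 ; qdot: -2.7814 1.8236 ; eef: 0.1565 -0.0310 0.0660 ; u: 0.8989 -3.3280
step 44 ; q: 0.5942 2.6037 ; qdot: -3.0141 1.6152 ; eef: 0.1549 -0.0374 0.0497 ; u: 0.9951 -3.3056
step 45 ; q: 0.5318 2.6339 ; qdot: -3.2217 1.3998 ; eef: 0.1521 -0.0438 0.0343 ; u: 1.0891 -3.2593
step 46 ; q: 0.4657 2.6598 ; qdot: -3.3990 1.1802 ; eef: 0.1483 -0.0500 0.0200 ; u: 1.1825 -3.1889
step 47 ; q: 0.3963 2.6812 ; qdot: -3.5415 0.9595 ; eef: 0.1438 -0.0559 0.0067 ; u: 1.2758 -3.0951
step 48 ; q: 0.3245 2.6983 ; qdot: -3.6457 0.7409 ; eef: 0.1386 -0.0615 -0.0053 ; u: 1.3688 -2.9790
step 49 ; q: 0.2509 2.7111 ; qdot: -3.7098 0.5274 ; eef: 0.1331 -0.0668 -0.0161 ; u: 1.4602 -2.8427
step 50 ; q: 0.1766 2.7196 ; qdot: -3.7336 0.3218 ; eef: 0.1275 -0.0717 -0.0258 ; u: 1.5483 -2.6885
step 51 ; q: 0.1021 2.7242 ; qdot: -3.7187 0.1267 ; eef: 0.1219 -0.0763 -0.0344 ; u: 1.6313 -2.5198
step 52 ; q: 0.0283 2.7250 ; qdot: -3.6681 -0.0557 ; eef: 0.1166 -0.0805 -0.0419 ; u: 1.7075 -2.3406
step 53 ; q: -0.0442 2.7223 ; qdot: -3.5853 -0.2225 ; eef: 0.1117 -0.0844 -0.0486 ; u: 1.7755 -2.1567
step 54 ; q: -0.1147 2.7164 ; qdot: -3.4777 -0.3753 ; eef: 0.1072 -0.0880 -0.0546 ; u: 1.8360 -1.9686
step 55 ; q: -0.1829 2.7076 ; qdot: -3.3504 -0.5132 ; eef: 0.1033 -0.0914 -0.0599 ; u: 1.8887 -1.7804
step 56 ; q: -0.2485 2.6961 ; qdot: -3.2086 -0.6360 ; eef: 0.1000 -0.0947 -0.0647 ; u: 1.9341 -1.5959
step 57 ; q: -0.3110 2.6824 ; qdot: -3.0576 -0.7438 ; eef: 0.0972 -0.0978 -0.0691 ; u: 1.9729 -1.4182
step 58 ; q: -0.3706 2.6666 ; qdot: -2.9019 -0.8371 ; eef: 0.0951 -0.1009 -0.0731 ; u: 2.0061 -1.2496
step 59 ; q: -0.4269 2.6492 ; qdot: -2.7456 -0.9166 ; eef: 0.0935 -0.1038 -0.0769


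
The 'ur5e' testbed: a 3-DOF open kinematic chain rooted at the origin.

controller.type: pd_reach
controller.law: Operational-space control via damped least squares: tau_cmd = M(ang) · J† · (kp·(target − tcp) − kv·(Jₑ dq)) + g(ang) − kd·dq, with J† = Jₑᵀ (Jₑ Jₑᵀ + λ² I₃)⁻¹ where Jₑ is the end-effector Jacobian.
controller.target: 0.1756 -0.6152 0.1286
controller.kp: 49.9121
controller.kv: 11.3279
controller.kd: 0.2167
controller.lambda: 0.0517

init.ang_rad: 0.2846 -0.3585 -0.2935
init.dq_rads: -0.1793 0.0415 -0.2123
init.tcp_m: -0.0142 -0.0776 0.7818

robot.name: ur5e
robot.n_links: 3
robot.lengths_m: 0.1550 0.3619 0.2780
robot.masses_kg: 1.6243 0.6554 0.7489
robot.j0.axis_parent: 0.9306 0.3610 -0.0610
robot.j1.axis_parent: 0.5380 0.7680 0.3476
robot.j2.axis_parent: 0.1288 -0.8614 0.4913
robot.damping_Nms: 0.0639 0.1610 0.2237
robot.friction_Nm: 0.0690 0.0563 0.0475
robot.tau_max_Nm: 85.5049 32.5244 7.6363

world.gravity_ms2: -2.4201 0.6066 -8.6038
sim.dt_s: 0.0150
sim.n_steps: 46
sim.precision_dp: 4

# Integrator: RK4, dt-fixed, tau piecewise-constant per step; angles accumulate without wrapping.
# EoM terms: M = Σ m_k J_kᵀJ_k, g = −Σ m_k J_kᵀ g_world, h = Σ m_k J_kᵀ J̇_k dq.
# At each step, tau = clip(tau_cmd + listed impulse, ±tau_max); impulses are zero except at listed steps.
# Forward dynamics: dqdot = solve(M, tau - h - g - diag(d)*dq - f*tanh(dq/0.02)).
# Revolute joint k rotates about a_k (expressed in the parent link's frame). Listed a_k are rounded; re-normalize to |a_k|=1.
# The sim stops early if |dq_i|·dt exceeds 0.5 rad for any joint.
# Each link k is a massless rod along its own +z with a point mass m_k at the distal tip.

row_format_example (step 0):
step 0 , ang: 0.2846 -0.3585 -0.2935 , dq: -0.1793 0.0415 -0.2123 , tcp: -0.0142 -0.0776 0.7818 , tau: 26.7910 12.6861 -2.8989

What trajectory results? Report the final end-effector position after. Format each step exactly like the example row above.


step 1 , ang: 0.2943 -0.3742 -0.3148 , dq: 1.4268 -2.0216 -2.4516 , tcp: -0.0131 -0.0794 0.7806 , tau: 21.5200 10.5796 -2.1452
step 2 , ang: 0.3233 -0.4121 -0.3568 , dq: 2.4279 -3.0056 -3.0683 , tcp: -0.0112 -0.0874 0.7773 , tau: 16.8057 8.6794 -1.9823
step 3 , ang: 0.3651 -0.4616 -0.4039 , dq: 3.1356 -3.5684 -3.1730 , tcp: -0.0091 -0.1005 0.7725 , tau: 12.7638 7.0768 -1.9459
step 4 , ang: 0.4159 -0.5176 -0.4511 , dq: 3.6509 -3.8973 -3.0872 , tcp: -0.0070 -0.1175 0.7662 , tau: 9.3870 5.7356 -1.9055
step 5 , ang: 0.4734 -0.5773 -0.4963 , dq: 4.0191 -4.0623 -2.9259 , tcp: -0.0046 -0.1375 0.7586 , tau: 6.6062 4.5976 -1.8238
step 6 , ang: 0.5355 -0.6385 -0.5388 , dq: 4.2676 -4.1010 -2.7418 , tcp: -0.0019 -0.1594 0.7496 , tau: 4.3275 3.6114 -1.6942
step 7 , ang: 0.6006 -0.6995 -0.5786 , dq: 4.4161 -4.0397 -2.5634 , tcp: 0.0014 -0.1827 0.7393 , tau: 2.4535 2.7381 -1.5209
step 8 , ang: 0.6673 -0.7590 -0.6158 , dq: 4.4804 -3.8994 -2.4064 , tcp: 0.0054 -0.2068 0.7277 , tau: 0.8944 1.9507 -1.3127
step 9 , ang: 0.7345 -0.8160 -0.6508 , dq: 4.4738 -3.6979 -2.2774 , tcp: 0.0102 -0.2313 0.7150 , tau: -0.4268 1.2303 -1.0794
step 10 , ang: 0.8011 -0.8696 -0.6841 , dq: 4.4086 -3.4509 -2.1769 , tcp: 0.0157 -0.2559 0.7011 , tau: -1.5723 0.5642 -0.8306
step 11 , ang: 0.8664 -0.9192 -0.7161 , dq: 4.2960 -3.1720 -2.1009 , tcp: 0.0218 -0.2804 0.6863 , tau: -2.5901 -0.0559 -0.5748
step 12 , ang: 0.9297 -0.9645 -0.7471 , dq: 4.1465 -2.8734 -2.0431 , tcp: 0.0286 -0.3045 0.6704 , tau: -3.5145 -0.6353 -0.3192
step 13 , ang: 0.9905 -1.0053 -0.7773 , dq: 3.9693 -2.5646 -1.9964 , tcp: 0.0357 -0.3281 0.6537 , tau: -4.3681 -1.1766 -0.0697
step 14 , ang: 1.0486 -1.0414 -0.8068 , dq: 3.7721 -2.2536 -1.9545 , tcp: 0.0431 -0.3511 0.6362 , tau: -5.1629 -1.6806 0.1694
step 15 , ang: 1.1035 -1.0728 -0.8357 , dq: 3.5610 -1.9461 -1.9126 , tcp: 0.0506 -0.3735 0.6180 , tau: -5.9035 -2.1467 0.3948
step 16 , ang: 1.1553 -1.0997 -0.8640 , dq: 3.3407 -1.6463 -1.8678 , tcp: 0.0581 -0.3950 0.5993 , tau: -6.5887 -2.5733 0.6042
step 17 , ang: 1.2037 -1.1222 -0.8916 , dq: 3.1149 -1.3573 -1.8186 , tcp: 0.0655 -0.4156 0.5801 , tau: -7.2149 -2.9591 0.7962
step 18 , ang: 1.2487 -1.1405 -0.9184 , dq: 2.8870 -1.0818 -1.7646 , tcp: 0.0726 -0.4352 0.5605 , tau: -7.7779 -3.3028 0.9699
step 19 , ang: 1.2902 -1.1547 -0.9444 , dq: 2.6601 -0.8220 -1.7060 , tcp: 0.0795 -0.4538 0.5408 , tau: -8.2743 -3.6042 1.1250
step 20 , ang: 1.3284 -1.1652 -0.9694 , dq: 2.4372 -0.5803 -1.6433 , tcp: 0.0860 -0.4713 0.5210 , tau: -8.7031 -3.8643 1.2617
step 21 , ang: 1.3634 -1.1722 -0.9936 , dq: 2.2214 -0.3586 -1.5769 , tcp: 0.0922 -0.4877 0.5014 , tau: -9.0657 -4.0850 1.3805
step 22 , ang: 1.3951 -1.1760 -1.0167 , dq: 2.0153 -0.1589 -1.5077 , tcp: 0.0980 -0.5029 0.4819 , tau: -9.3658 -4.2691 1.4823
step 23 , ang: 1.4239 -1.1770 -1.0387 , dq: 1.8258 0.0107 -1.4376 , tcp: 0.1035 -0.5171 0.4627 , tau: -9.6091 -4.4159 1.5685
step 24 , ang: 1.4501 -1.1760 -1.0597 , dq: 1.6723 0.1212 -1.3723 , tcp: 0.1086 -0.5301 0.4439 , tau: -9.8031 -4.5127 1.6417
step 25 , ang: 1.4740 -1.1734 -1.0798 , dq: 1.5260 0.2207 -1.3029 , tcp: 0.1133 -0.5420 0.4256 , tau: -9.9531 -4.5907 1.7013
step 26 , ang: 1.4959 -1.1694 -1.0988 , dq: 1.3883 0.3076 -1.2320 , tcp: 0.1177 -0.5528 0.4079 , tau: -10.0658 -4.6523 1.7492
step 27 , ang: 1.5157 -1.1642 -1.1167 , dq: 1.2609 0.3799 -1.1617 , tcp: 0.1218 -0.5627 0.3907 , tau: -10.1476 -4.6988 1.7869
step 28 , ang: 1.5337 -1.1581 -1.1336 , dq: 1.1445 0.4371 -1.0932 , tcp: 0.1256 -0.5717 0.3742 , tau: -10.2039 -4.7316 1.8159
step 29 , ang: 1.5501 -1.1512 -1.1495 , dq: 1.0388 0.4798 -1.0274 , tcp: 0.1291 -0.5797 0.3584 , tau: -10.2390 -4.7522 1.8373
step 30 , ang: 1.5650 -1.1437 -1.1644 , dq: 0.9434 0.5095 -0.9650 , tcp: 0.1324 -0.5870 0.3433 , tau: -10.2568 -4.7620 1.8522
step 31 , ang: 1.5785 -1.1359 -1.1784 , dq: 0.8573 0.5276 -0.9063 , tcp: 0.1355 -0.5935 0.3289 , tau: -10.2601 -4.7625 1.8616
step 32 , ang: 1.5907 -1.1279 -1.1916 , dq: 0.7794 0.5359 -0.8516 , tcp: 0.1383 -0.5994 0.3153 , tau: -10.2514 -4.7547 1.8663
step 33 , ang: 1.6019 -1.1199 -1.2040 , dq: 0.7088 0.5361 -0.8010 , tcp: 0.1410 -0.6046 0.3023 , tau: -10.2323 -4.7398 1.8669
step 34 , ang: 1.6120 -1.1119 -1.2156 , dq: 0.6445 0.5299 -0.7543 , tcp: 0.1434 -0.6092 0.2901 , tau: -10.2045 -4.7187 1.8641
step 35 , ang: 1.6212 -1.1040 -1.2266 , dq: 0.5857 0.5187 -0.7116 , tcp: 0.1457 -0.6133 0.2786 , tau: -10.1691 -4.6921 1.8585
step 36 , ang: 1.6296 -1.0963 -1.2370 , dq: 0.5316 0.5037 -0.6726 , tcp: 0.1478 -0.6169 0.2678 , tau: -10.1271 -4.6608 1.8505
step 37 , ang: 1.6372 -1.0889 -1.2468 , dq: 0.4816 0.4860 -0.6370 , tcp: 0.1497 -0.6201 0.2576 , tau: -10.0793 -4.6256 1.8405
step 38 , ang: 1.6441 -1.0818 -1.2561 , dq: 0.4352 0.4664 -0.6046 , tcp: 0.1515 -0.6229 0.2481 , tau: -10.0266 -4.5869 1.8288
step 39 , ang: 1.6503 -1.0749 -1.2650 , dq: 0.3920 0.4458 -0.5751 , tcp: 0.1531 -0.6254 0.2392 , tau: -9.9697 -4.5454 1.8158
step 40 , ang: 1.6559 -1.0684 -1.2734 , dq: 0.3517 0.4245 -0.5482 , tcp: 0.1547 -0.6275 0.2309 , tau: -9.9092 -4.5017 1.8018
step 41 , ang: 1.6609 -1.0622 -1.2814 , dq: 0.3141 0.4031 -0.5236 , tcp: 0.1561 -0.6294 0.2232 , tau: -9.8459 -4.4560 1.7871
step 42 , ang: 1.6653 -1.0563 -1.2891 , dq: 0.2788 0.3819 -0.5012 , tcp: 0.1574 -0.6310 0.2161 , tau: -9.7803 -4.4091 1.7717
step 43 , ang: 1.6692 -1.0507 -1.2965 , dq: 0.2458 0.3612 -0.4806 , tcp: 0.1585 -0.6324 0.2095 , tau: -9.7131 -4.3612 1.7560
step 44 , ang: 1.6727 -1.0455 -1.3035 , dq: 0.2150 0.3411 -0.4617 , tcp: 0.1596 -0.6335 0.2034 , tau: -9.6449 -4.3127 1.7401
step 45 , ang: 1.6757 -1.0405 -1.3103 , dq: 0.1862 0.3218 -0.4442 , tcp: 0.1606 -0.6345 0.1977 , tau: -9.5761 -4.2640 1.7242
step 46 , ang: 1.6783 -1.0358 -1.3169 , dq: 0.1593 0.3033 -0.4279 , tcp: 0.1616 -0.6354 0.1925
final tcp position (m): 0.1616 -0.6354 0.1925
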